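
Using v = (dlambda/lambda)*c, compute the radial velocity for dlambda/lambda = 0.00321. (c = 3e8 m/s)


v = (dlambda/lambda) * c = 0.00321 * 3e8 = 963000.0

963000.0 m/s


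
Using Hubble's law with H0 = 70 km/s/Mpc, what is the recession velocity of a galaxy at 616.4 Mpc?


v = H0 * d = 70 * 616.4 = 43148.0

43148.0 km/s


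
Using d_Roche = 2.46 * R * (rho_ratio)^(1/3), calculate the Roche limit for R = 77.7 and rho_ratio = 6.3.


d_Roche = 2.46 * 77.7 * 6.3^(1/3) = 353.023

353.023


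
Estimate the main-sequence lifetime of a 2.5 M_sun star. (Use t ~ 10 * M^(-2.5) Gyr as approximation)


t = 10 * M^(-2.5) = 10 * 2.5^(-2.5) = 1.0119

1.0119 Gyr


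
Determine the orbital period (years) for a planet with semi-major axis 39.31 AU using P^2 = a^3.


P = a^(3/2) = 39.31^1.5 = 246.4646

246.4646 years


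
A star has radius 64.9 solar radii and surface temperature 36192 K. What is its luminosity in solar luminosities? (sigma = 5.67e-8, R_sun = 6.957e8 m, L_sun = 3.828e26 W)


R = 64.9 * 6.957e8 m = 4.515093e+10 m. L = 4*pi*R^2*sigma*T^4 = 4*pi*(4.515093e+10)^2 * 5.67e-8 * 36192^4 = 2.492164218e+33 W. L/L_sun = 2.492164218e+33 / 3.828e26 = 6.510e+06

6.510e+06 L_sun


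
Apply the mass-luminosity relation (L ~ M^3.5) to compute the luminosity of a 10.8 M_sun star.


L/L_sun = (M/M_sun)^3.5 = 10.8^3.5 = 4139.8361

4139.8361 L_sun


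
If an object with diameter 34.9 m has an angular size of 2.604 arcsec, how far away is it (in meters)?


D = size / theta_rad, theta_rad = 2.604 * pi/(180*3600) = 1.262e-05, D = 2.764e+06

2.764e+06 m


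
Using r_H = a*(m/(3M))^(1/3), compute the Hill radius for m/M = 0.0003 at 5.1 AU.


r_H = a * (m/3M)^(1/3) = 5.1 * (0.0003/3)^(1/3) = 0.2367

0.2367 AU


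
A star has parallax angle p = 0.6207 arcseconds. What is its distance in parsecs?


d = 1/p = 1/0.6207 = 1.6111

1.6111 pc


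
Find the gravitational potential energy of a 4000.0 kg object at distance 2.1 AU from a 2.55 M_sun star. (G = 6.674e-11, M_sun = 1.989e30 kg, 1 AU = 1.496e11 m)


M = 2.55 * 1.989e30 kg = 5.07195e+30 kg; r = 2.1 AU * 1.496e11 m/AU = 3.1416e+11 m. U = -GM*m/r = -(6.674e-11 * 5.07195e+30 * 4000.0) / 3.1416e+11 = -4.310e+12

-4.310e+12 J


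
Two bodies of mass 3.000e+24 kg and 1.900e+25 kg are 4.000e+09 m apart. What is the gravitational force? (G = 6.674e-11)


F = G*m1*m2/r^2 = 6.674e-11 * 3.000e+24 * 1.900e+25 / (4.000e+09)^2 = 6.674e-11 * 5.700e+49 / 1.600e+19 = 2.378e+20

2.378e+20 N


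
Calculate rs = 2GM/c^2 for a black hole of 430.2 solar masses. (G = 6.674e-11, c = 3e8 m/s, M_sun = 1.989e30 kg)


M = 430.2 * 1.989e30 kg = 8.556678e+32 kg. rs = 2GM/c^2 = 2 * 6.674e-11 * 8.556678e+32 / (3e8)^2 = 1.269e+06

1.269e+06 m


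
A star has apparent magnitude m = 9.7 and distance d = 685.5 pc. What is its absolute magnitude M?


M = m - 5*log10(d) + 5 = 9.7 - 5*log10(685.5) + 5 = 0.52

0.52


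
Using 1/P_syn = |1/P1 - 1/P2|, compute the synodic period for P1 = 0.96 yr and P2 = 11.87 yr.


1/P_syn = |1/P1 - 1/P2| = |1/0.96 - 1/11.87| => P_syn = 1.0445

1.0445 years


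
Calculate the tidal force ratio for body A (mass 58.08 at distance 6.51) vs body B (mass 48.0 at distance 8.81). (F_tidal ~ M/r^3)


Ratio = (M1/r1^3) / (M2/r2^3) = (58.08/6.51^3) / (48.0/8.81^3) = 2.999

2.999


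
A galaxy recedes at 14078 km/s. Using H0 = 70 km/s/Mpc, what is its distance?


d = v / H0 = 14078 / 70 = 201.1143

201.1143 Mpc


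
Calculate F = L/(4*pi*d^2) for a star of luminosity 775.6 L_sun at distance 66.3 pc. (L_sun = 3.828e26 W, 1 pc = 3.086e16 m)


F = L / (4*pi*d^2) = 2.969e+29 / (4*pi*(2.046e+18)^2) = 5.644e-09

5.644e-09 W/m^2


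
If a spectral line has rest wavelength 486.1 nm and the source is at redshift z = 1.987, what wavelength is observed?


lam_obs = lam_emit * (1 + z) = 486.1 * (1 + 1.987) = 1451.9807

1451.9807 nm


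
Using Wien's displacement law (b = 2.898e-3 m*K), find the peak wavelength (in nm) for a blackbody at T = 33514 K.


lam_max = b / T = 2.898e-3 / 33514 = 8.647e-08 m = 86.4713 nm

86.4713 nm


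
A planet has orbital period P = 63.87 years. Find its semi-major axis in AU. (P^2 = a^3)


a = P^(2/3) = 63.87^(2/3) = 15.9783

15.9783 AU


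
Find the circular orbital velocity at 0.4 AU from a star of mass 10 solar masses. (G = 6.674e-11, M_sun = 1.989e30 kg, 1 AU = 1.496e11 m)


v = sqrt(GM/r) = sqrt(6.674e-11 * 1.989e+31 / 5.984e+10) = 148941.1491

148941.1491 m/s


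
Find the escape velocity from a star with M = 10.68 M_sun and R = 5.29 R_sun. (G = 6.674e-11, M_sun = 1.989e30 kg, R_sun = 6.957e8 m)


M = 10.68 * 1.989e30 kg = 2.124252e+31 kg; R = 5.29 * 6.957e8 m = 3.680253e+09 m. v_esc = sqrt(2GM/R) = sqrt(2 * 6.674e-11 * 2.124252e+31 / 3.680253e+09) = 877752.9125

877752.9125 m/s


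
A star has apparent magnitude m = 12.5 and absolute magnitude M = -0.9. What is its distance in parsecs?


d = 10^((m - M + 5)/5) = 10^((12.5 - -0.9 + 5)/5) = 4786.3009

4786.3009 pc


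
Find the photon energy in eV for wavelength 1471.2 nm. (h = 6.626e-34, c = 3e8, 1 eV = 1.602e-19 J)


E = hc/lambda = 6.626e-34 * 3e8 / 1.471e-06 = 1.351e-19 J = 0.8434 eV

0.8434 eV


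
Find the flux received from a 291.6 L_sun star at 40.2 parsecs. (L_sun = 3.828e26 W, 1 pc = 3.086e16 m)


F = L / (4*pi*d^2) = 1.116e+29 / (4*pi*(1.241e+18)^2) = 5.772e-09

5.772e-09 W/m^2


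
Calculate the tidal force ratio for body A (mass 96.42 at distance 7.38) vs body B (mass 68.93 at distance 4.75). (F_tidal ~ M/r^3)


Ratio = (M1/r1^3) / (M2/r2^3) = (96.42/7.38^3) / (68.93/4.75^3) = 0.373

0.373


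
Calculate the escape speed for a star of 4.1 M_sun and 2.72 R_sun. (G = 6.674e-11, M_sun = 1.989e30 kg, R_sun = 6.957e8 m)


M = 4.1 * 1.989e30 kg = 8.1549e+30 kg; R = 2.72 * 6.957e8 m = 1.892304e+09 m. v_esc = sqrt(2GM/R) = sqrt(2 * 6.674e-11 * 8.1549e+30 / 1.892304e+09) = 758441.2847

758441.2847 m/s


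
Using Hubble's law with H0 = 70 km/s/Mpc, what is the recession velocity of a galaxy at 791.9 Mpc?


v = H0 * d = 70 * 791.9 = 55433.0

55433.0 km/s


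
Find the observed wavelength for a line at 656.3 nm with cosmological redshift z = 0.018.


lam_obs = lam_emit * (1 + z) = 656.3 * (1 + 0.018) = 668.1134

668.1134 nm


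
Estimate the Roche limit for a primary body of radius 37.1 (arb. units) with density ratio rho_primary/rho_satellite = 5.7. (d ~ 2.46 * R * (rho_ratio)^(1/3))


d_Roche = 2.46 * 37.1 * 5.7^(1/3) = 163.0299

163.0299


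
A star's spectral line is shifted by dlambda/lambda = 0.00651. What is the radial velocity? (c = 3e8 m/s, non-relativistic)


v = (dlambda/lambda) * c = 0.00651 * 3e8 = 1.953e+06

1.953e+06 m/s


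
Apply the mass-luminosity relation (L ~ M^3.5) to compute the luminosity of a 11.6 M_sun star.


L/L_sun = (M/M_sun)^3.5 = 11.6^3.5 = 5316.2202

5316.2202 L_sun


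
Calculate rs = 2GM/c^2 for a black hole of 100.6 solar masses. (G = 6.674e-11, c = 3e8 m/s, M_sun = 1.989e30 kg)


M = 100.6 * 1.989e30 kg = 2.000934e+32 kg. rs = 2GM/c^2 = 2 * 6.674e-11 * 2.000934e+32 / (3e8)^2 = 296760.7448

296760.7448 m


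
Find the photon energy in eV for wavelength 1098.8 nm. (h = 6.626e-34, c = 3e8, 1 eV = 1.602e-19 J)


E = hc/lambda = 6.626e-34 * 3e8 / 1.099e-06 = 1.809e-19 J = 1.1293 eV

1.1293 eV


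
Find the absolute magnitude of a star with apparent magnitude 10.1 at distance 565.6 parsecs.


M = m - 5*log10(d) + 5 = 10.1 - 5*log10(565.6) + 5 = 1.3375

1.3375


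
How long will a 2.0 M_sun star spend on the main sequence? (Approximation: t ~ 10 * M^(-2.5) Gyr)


t = 10 * M^(-2.5) = 10 * 2.0^(-2.5) = 1.7678

1.7678 Gyr


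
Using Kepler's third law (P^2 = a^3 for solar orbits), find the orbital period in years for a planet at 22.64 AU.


P = a^(3/2) = 22.64^1.5 = 107.7245

107.7245 years


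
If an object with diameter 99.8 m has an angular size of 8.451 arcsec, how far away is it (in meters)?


D = size / theta_rad, theta_rad = 8.451 * pi/(180*3600) = 4.097e-05, D = 2.436e+06

2.436e+06 m


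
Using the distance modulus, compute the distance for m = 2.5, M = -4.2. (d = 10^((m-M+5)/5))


d = 10^((m - M + 5)/5) = 10^((2.5 - -4.2 + 5)/5) = 218.7762

218.7762 pc


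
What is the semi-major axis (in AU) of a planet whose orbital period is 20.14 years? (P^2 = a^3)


a = P^(2/3) = 20.14^(2/3) = 7.4024

7.4024 AU


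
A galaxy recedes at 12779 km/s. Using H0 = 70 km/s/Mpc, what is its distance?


d = v / H0 = 12779 / 70 = 182.5571

182.5571 Mpc


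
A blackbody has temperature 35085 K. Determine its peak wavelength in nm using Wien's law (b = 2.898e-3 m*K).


lam_max = b / T = 2.898e-3 / 35085 = 8.260e-08 m = 82.5994 nm

82.5994 nm


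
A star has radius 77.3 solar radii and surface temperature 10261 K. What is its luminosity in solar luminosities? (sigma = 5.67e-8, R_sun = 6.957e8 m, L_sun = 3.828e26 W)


R = 77.3 * 6.957e8 m = 5.377761e+10 m. L = 4*pi*R^2*sigma*T^4 = 4*pi*(5.377761e+10)^2 * 5.67e-8 * 10261^4 = 2.284308038e+31 W. L/L_sun = 2.284308038e+31 / 3.828e26 = 59673.6687

59673.6687 L_sun


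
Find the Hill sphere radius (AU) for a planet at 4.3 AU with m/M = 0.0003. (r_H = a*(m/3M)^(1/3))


r_H = a * (m/3M)^(1/3) = 4.3 * (0.0003/3)^(1/3) = 0.1996

0.1996 AU


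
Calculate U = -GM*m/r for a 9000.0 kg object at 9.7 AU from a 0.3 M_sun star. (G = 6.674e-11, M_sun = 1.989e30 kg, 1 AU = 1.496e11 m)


M = 0.3 * 1.989e30 kg = 5.967e+29 kg; r = 9.7 AU * 1.496e11 m/AU = 1.45112e+12 m. U = -GM*m/r = -(6.674e-11 * 5.967e+29 * 9000.0) / 1.45112e+12 = -2.470e+11

-2.470e+11 J


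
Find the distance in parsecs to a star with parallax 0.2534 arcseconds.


d = 1/p = 1/0.2534 = 3.9463

3.9463 pc


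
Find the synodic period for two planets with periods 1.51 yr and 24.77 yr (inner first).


1/P_syn = |1/P1 - 1/P2| = |1/1.51 - 1/24.77| => P_syn = 1.608

1.608 years


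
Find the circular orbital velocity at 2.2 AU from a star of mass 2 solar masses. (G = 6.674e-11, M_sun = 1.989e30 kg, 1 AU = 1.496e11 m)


v = sqrt(GM/r) = sqrt(6.674e-11 * 3.978e+30 / 3.291e+11) = 28401.9627

28401.9627 m/s


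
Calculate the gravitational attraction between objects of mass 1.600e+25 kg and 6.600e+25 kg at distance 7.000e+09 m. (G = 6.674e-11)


F = G*m1*m2/r^2 = 6.674e-11 * 1.600e+25 * 6.600e+25 / (7.000e+09)^2 = 6.674e-11 * 1.056e+51 / 4.900e+19 = 1.438e+21

1.438e+21 N


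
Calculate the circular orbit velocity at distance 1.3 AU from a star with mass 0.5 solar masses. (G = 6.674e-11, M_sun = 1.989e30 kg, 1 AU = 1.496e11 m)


v = sqrt(GM/r) = sqrt(6.674e-11 * 9.945e+29 / 1.945e+11) = 18473.8759

18473.8759 m/s


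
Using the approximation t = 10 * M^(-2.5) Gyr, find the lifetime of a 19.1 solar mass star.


t = 10 * M^(-2.5) = 10 * 19.1^(-2.5) = 0.0063

0.0063 Gyr


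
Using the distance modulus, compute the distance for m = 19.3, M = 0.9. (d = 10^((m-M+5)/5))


d = 10^((m - M + 5)/5) = 10^((19.3 - 0.9 + 5)/5) = 47863.0092

47863.0092 pc


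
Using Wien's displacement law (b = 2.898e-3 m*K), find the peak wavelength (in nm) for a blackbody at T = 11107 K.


lam_max = b / T = 2.898e-3 / 11107 = 2.609e-07 m = 260.9165 nm

260.9165 nm


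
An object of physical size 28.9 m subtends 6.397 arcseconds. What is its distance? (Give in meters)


D = size / theta_rad, theta_rad = 6.397 * pi/(180*3600) = 3.101e-05, D = 931851.321

931851.321 m


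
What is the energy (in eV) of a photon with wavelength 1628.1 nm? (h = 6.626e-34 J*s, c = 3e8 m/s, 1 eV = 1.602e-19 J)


E = hc/lambda = 6.626e-34 * 3e8 / 1.628e-06 = 1.221e-19 J = 0.7621 eV

0.7621 eV


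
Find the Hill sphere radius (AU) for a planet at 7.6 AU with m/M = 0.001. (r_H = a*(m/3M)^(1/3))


r_H = a * (m/3M)^(1/3) = 7.6 * (0.001/3)^(1/3) = 0.527

0.527 AU


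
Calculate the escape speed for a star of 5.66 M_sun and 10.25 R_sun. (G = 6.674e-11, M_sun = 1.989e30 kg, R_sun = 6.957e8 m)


M = 5.66 * 1.989e30 kg = 1.125774e+31 kg; R = 10.25 * 6.957e8 m = 7.130925e+09 m. v_esc = sqrt(2GM/R) = sqrt(2 * 6.674e-11 * 1.125774e+31 / 7.130925e+09) = 459050.8245

459050.8245 m/s


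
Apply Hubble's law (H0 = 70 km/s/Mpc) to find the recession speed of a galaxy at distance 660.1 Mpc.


v = H0 * d = 70 * 660.1 = 46207.0

46207.0 km/s


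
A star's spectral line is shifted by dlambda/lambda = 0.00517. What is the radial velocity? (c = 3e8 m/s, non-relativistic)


v = (dlambda/lambda) * c = 0.00517 * 3e8 = 1.551e+06

1.551e+06 m/s


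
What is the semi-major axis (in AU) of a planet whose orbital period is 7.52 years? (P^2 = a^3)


a = P^(2/3) = 7.52^(2/3) = 3.8384

3.8384 AU


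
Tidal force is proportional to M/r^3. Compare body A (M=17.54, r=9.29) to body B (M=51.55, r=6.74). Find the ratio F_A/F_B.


Ratio = (M1/r1^3) / (M2/r2^3) = (17.54/9.29^3) / (51.55/6.74^3) = 0.1299

0.1299


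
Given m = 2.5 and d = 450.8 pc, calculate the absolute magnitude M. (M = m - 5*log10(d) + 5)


M = m - 5*log10(d) + 5 = 2.5 - 5*log10(450.8) + 5 = -5.7699

-5.7699


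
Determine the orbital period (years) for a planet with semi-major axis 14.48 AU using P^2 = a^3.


P = a^(3/2) = 14.48^1.5 = 55.1002

55.1002 years


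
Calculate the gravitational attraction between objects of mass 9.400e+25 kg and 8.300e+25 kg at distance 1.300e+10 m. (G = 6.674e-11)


F = G*m1*m2/r^2 = 6.674e-11 * 9.400e+25 * 8.300e+25 / (1.300e+10)^2 = 6.674e-11 * 7.802e+51 / 1.690e+20 = 3.081e+21

3.081e+21 N


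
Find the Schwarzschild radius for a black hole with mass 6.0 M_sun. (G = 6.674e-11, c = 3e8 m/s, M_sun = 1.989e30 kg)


M = 6.0 * 1.989e30 kg = 1.1934e+31 kg. rs = 2GM/c^2 = 2 * 6.674e-11 * 1.1934e+31 / (3e8)^2 = 17699.448

17699.448 m


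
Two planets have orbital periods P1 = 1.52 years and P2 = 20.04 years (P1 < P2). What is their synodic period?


1/P_syn = |1/P1 - 1/P2| = |1/1.52 - 1/20.04| => P_syn = 1.6448

1.6448 years


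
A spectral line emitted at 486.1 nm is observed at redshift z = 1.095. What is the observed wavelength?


lam_obs = lam_emit * (1 + z) = 486.1 * (1 + 1.095) = 1018.3795

1018.3795 nm


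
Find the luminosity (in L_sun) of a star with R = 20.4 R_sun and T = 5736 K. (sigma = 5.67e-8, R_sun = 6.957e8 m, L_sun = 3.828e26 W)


R = 20.4 * 6.957e8 m = 1.419228e+10 m. L = 4*pi*R^2*sigma*T^4 = 4*pi*(1.419228e+10)^2 * 5.67e-8 * 5736^4 = 1.553580763e+29 W. L/L_sun = 1.553580763e+29 / 3.828e26 = 405.8466

405.8466 L_sun


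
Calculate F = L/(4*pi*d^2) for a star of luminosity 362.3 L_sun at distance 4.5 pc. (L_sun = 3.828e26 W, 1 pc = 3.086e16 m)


F = L / (4*pi*d^2) = 1.387e+29 / (4*pi*(1.389e+17)^2) = 5.723e-07

5.723e-07 W/m^2


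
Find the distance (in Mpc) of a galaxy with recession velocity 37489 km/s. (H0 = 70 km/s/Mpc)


d = v / H0 = 37489 / 70 = 535.5571

535.5571 Mpc


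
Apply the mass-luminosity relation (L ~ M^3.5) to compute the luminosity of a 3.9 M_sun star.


L/L_sun = (M/M_sun)^3.5 = 3.9^3.5 = 117.1456

117.1456 L_sun


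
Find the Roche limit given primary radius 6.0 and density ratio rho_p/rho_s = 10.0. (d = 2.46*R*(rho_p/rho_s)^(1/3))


d_Roche = 2.46 * 6.0 * 10.0^(1/3) = 31.7995

31.7995


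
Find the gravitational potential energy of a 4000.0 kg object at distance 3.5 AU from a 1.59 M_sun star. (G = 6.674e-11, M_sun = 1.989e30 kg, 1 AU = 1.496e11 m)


M = 1.59 * 1.989e30 kg = 3.16251e+30 kg; r = 3.5 AU * 1.496e11 m/AU = 5.236e+11 m. U = -GM*m/r = -(6.674e-11 * 3.16251e+30 * 4000.0) / 5.236e+11 = -1.612e+12

-1.612e+12 J


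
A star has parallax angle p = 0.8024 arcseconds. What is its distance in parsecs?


d = 1/p = 1/0.8024 = 1.2463

1.2463 pc


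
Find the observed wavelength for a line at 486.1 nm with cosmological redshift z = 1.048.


lam_obs = lam_emit * (1 + z) = 486.1 * (1 + 1.048) = 995.5328

995.5328 nm


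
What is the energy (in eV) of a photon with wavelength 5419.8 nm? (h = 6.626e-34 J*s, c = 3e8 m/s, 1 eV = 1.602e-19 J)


E = hc/lambda = 6.626e-34 * 3e8 / 5.420e-06 = 3.668e-20 J = 0.2289 eV

0.2289 eV


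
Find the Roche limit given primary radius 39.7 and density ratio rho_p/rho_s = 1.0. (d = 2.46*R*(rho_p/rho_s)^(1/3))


d_Roche = 2.46 * 39.7 * 1.0^(1/3) = 97.662

97.662


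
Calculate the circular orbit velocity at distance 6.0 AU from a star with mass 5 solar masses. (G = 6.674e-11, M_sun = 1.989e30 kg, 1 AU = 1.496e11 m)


v = sqrt(GM/r) = sqrt(6.674e-11 * 9.945e+30 / 8.976e+11) = 27192.809

27192.809 m/s


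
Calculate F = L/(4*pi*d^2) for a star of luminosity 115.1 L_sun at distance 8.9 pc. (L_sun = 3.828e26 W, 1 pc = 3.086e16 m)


F = L / (4*pi*d^2) = 4.406e+28 / (4*pi*(2.747e+17)^2) = 4.648e-08

4.648e-08 W/m^2


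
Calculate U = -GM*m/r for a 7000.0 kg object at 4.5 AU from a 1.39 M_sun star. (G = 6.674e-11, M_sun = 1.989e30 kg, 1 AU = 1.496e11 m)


M = 1.39 * 1.989e30 kg = 2.76471e+30 kg; r = 4.5 AU * 1.496e11 m/AU = 6.732e+11 m. U = -GM*m/r = -(6.674e-11 * 2.76471e+30 * 7000.0) / 6.732e+11 = -1.919e+12

-1.919e+12 J


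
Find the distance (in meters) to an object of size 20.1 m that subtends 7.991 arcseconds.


D = size / theta_rad, theta_rad = 7.991 * pi/(180*3600) = 3.874e-05, D = 518824.0027

518824.0027 m


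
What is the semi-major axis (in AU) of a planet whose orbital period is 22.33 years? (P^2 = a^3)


a = P^(2/3) = 22.33^(2/3) = 7.9297

7.9297 AU


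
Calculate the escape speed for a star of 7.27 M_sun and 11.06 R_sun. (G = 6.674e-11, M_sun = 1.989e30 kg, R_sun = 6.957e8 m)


M = 7.27 * 1.989e30 kg = 1.446003e+31 kg; R = 11.06 * 6.957e8 m = 7.694442e+09 m. v_esc = sqrt(2GM/R) = sqrt(2 * 6.674e-11 * 1.446003e+31 / 7.694442e+09) = 500845.9091

500845.9091 m/s


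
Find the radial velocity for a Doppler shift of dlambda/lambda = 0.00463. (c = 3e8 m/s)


v = (dlambda/lambda) * c = 0.00463 * 3e8 = 1.389e+06

1.389e+06 m/s


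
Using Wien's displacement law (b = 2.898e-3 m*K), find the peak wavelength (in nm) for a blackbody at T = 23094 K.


lam_max = b / T = 2.898e-3 / 23094 = 1.255e-07 m = 125.4871 nm

125.4871 nm


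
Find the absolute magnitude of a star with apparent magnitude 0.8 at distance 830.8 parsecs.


M = m - 5*log10(d) + 5 = 0.8 - 5*log10(830.8) + 5 = -8.7975

-8.7975


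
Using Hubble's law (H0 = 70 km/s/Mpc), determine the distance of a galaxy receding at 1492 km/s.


d = v / H0 = 1492 / 70 = 21.3143

21.3143 Mpc


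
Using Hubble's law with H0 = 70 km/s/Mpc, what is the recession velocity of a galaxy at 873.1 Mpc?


v = H0 * d = 70 * 873.1 = 61117.0

61117.0 km/s


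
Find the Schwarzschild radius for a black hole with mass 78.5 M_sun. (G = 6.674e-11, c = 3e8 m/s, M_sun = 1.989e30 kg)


M = 78.5 * 1.989e30 kg = 1.561365e+32 kg. rs = 2GM/c^2 = 2 * 6.674e-11 * 1.561365e+32 / (3e8)^2 = 231567.778

231567.778 m


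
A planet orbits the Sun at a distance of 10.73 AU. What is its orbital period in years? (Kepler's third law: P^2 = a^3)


P = a^(3/2) = 10.73^1.5 = 35.1479

35.1479 years


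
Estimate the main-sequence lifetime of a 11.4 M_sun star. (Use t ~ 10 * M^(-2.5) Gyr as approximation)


t = 10 * M^(-2.5) = 10 * 11.4^(-2.5) = 0.0228

0.0228 Gyr


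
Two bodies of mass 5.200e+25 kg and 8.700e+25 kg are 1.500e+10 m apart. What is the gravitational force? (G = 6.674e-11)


F = G*m1*m2/r^2 = 6.674e-11 * 5.200e+25 * 8.700e+25 / (1.500e+10)^2 = 6.674e-11 * 4.524e+51 / 2.250e+20 = 1.342e+21

1.342e+21 N


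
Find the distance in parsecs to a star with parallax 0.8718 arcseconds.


d = 1/p = 1/0.8718 = 1.1471

1.1471 pc


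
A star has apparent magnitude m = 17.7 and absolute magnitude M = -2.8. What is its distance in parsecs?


d = 10^((m - M + 5)/5) = 10^((17.7 - -2.8 + 5)/5) = 125892.5412

125892.5412 pc


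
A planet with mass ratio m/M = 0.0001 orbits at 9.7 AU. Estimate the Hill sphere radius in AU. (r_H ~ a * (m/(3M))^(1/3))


r_H = a * (m/3M)^(1/3) = 9.7 * (0.0001/3)^(1/3) = 0.3122

0.3122 AU


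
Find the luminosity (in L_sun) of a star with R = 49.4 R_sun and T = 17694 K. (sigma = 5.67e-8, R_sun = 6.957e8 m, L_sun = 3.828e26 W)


R = 49.4 * 6.957e8 m = 3.436758e+10 m. L = 4*pi*R^2*sigma*T^4 = 4*pi*(3.436758e+10)^2 * 5.67e-8 * 17694^4 = 8.248878736e+31 W. L/L_sun = 8.248878736e+31 / 3.828e26 = 215487.9503

215487.9503 L_sun


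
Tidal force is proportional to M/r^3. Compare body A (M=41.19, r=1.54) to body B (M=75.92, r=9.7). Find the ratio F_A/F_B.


Ratio = (M1/r1^3) / (M2/r2^3) = (41.19/1.54^3) / (75.92/9.7^3) = 135.5778

135.5778


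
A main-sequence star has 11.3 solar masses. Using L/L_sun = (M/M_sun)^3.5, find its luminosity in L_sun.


L/L_sun = (M/M_sun)^3.5 = 11.3^3.5 = 4850.3665

4850.3665 L_sun


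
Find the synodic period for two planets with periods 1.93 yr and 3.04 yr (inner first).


1/P_syn = |1/P1 - 1/P2| = |1/1.93 - 1/3.04| => P_syn = 5.2858

5.2858 years


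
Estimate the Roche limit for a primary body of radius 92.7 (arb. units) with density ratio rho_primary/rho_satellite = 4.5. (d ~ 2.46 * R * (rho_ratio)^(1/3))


d_Roche = 2.46 * 92.7 * 4.5^(1/3) = 376.489

376.489


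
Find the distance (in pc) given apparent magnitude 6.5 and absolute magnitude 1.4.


d = 10^((m - M + 5)/5) = 10^((6.5 - 1.4 + 5)/5) = 104.7129

104.7129 pc


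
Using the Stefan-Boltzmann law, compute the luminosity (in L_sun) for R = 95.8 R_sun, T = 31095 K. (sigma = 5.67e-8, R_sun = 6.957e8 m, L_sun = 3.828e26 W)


R = 95.8 * 6.957e8 m = 6.664806e+10 m. L = 4*pi*R^2*sigma*T^4 = 4*pi*(6.664806e+10)^2 * 5.67e-8 * 31095^4 = 2.95889935e+33 W. L/L_sun = 2.95889935e+33 / 3.828e26 = 7.730e+06

7.730e+06 L_sun


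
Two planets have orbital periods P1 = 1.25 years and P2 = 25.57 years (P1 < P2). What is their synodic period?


1/P_syn = |1/P1 - 1/P2| = |1/1.25 - 1/25.57| => P_syn = 1.3142

1.3142 years


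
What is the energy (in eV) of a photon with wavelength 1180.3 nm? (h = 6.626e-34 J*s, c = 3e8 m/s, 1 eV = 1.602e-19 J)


E = hc/lambda = 6.626e-34 * 3e8 / 1.180e-06 = 1.684e-19 J = 1.0513 eV

1.0513 eV


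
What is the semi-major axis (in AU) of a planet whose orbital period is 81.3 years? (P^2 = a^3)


a = P^(2/3) = 81.3^(2/3) = 18.767

18.767 AU


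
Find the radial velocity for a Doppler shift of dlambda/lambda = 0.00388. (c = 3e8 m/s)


v = (dlambda/lambda) * c = 0.00388 * 3e8 = 1.164e+06

1.164e+06 m/s


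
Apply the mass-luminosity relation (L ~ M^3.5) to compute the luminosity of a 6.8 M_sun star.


L/L_sun = (M/M_sun)^3.5 = 6.8^3.5 = 819.9383

819.9383 L_sun


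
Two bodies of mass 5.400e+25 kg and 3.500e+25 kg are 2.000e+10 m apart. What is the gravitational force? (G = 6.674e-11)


F = G*m1*m2/r^2 = 6.674e-11 * 5.400e+25 * 3.500e+25 / (2.000e+10)^2 = 6.674e-11 * 1.890e+51 / 4.000e+20 = 3.153e+20

3.153e+20 N


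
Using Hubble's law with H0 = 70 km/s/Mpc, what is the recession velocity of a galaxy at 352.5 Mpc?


v = H0 * d = 70 * 352.5 = 24675.0

24675.0 km/s


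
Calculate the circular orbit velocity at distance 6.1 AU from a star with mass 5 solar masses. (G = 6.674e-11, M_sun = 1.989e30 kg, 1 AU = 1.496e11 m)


v = sqrt(GM/r) = sqrt(6.674e-11 * 9.945e+30 / 9.126e+11) = 26968.9961

26968.9961 m/s


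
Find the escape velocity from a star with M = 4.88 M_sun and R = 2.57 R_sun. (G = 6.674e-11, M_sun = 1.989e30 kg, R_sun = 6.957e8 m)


M = 4.88 * 1.989e30 kg = 9.70632e+30 kg; R = 2.57 * 6.957e8 m = 1.787949e+09 m. v_esc = sqrt(2GM/R) = sqrt(2 * 6.674e-11 * 9.70632e+30 / 1.787949e+09) = 851251.3981

851251.3981 m/s


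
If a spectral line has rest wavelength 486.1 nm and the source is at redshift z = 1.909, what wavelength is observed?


lam_obs = lam_emit * (1 + z) = 486.1 * (1 + 1.909) = 1414.0649

1414.0649 nm


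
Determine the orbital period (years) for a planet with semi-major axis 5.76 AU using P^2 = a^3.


P = a^(3/2) = 5.76^1.5 = 13.824

13.824 years


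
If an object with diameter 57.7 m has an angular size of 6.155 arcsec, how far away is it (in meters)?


D = size / theta_rad, theta_rad = 6.155 * pi/(180*3600) = 2.984e-05, D = 1.934e+06

1.934e+06 m


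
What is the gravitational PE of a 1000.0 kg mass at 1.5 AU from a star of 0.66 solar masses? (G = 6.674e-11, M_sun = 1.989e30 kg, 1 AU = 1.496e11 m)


M = 0.66 * 1.989e30 kg = 1.31274e+30 kg; r = 1.5 AU * 1.496e11 m/AU = 2.244e+11 m. U = -GM*m/r = -(6.674e-11 * 1.31274e+30 * 1000.0) / 2.244e+11 = -3.904e+11

-3.904e+11 J


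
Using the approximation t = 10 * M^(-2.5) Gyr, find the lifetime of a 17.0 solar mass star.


t = 10 * M^(-2.5) = 10 * 17.0^(-2.5) = 0.0084

0.0084 Gyr


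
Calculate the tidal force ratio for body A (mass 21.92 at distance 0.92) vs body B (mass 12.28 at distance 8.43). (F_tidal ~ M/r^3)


Ratio = (M1/r1^3) / (M2/r2^3) = (21.92/0.92^3) / (12.28/8.43^3) = 1373.2874

1373.2874


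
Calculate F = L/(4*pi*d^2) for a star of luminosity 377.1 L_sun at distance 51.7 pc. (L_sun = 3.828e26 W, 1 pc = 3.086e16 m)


F = L / (4*pi*d^2) = 1.444e+29 / (4*pi*(1.595e+18)^2) = 4.513e-09

4.513e-09 W/m^2


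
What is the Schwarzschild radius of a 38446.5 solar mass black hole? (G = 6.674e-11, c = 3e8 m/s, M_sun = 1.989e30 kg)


M = 38446.5 * 1.989e30 kg = 7.64700885e+34 kg. rs = 2GM/c^2 = 2 * 6.674e-11 * 7.64700885e+34 / (3e8)^2 = 1.134e+08

1.134e+08 m


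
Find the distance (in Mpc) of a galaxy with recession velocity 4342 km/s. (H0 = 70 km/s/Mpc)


d = v / H0 = 4342 / 70 = 62.0286

62.0286 Mpc


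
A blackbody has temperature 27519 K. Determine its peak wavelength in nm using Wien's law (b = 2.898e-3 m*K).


lam_max = b / T = 2.898e-3 / 27519 = 1.053e-07 m = 105.3091 nm

105.3091 nm


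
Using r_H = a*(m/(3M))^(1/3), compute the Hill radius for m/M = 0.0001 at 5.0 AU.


r_H = a * (m/3M)^(1/3) = 5.0 * (0.0001/3)^(1/3) = 0.1609

0.1609 AU


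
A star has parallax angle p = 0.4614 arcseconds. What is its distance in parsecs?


d = 1/p = 1/0.4614 = 2.1673

2.1673 pc


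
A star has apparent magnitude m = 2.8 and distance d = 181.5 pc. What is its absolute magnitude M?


M = m - 5*log10(d) + 5 = 2.8 - 5*log10(181.5) + 5 = -3.4944

-3.4944


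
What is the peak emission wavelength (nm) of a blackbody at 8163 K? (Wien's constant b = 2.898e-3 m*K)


lam_max = b / T = 2.898e-3 / 8163 = 3.550e-07 m = 355.0165 nm

355.0165 nm


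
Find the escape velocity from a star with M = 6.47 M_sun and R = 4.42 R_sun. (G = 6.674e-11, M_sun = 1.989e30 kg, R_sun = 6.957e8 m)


M = 6.47 * 1.989e30 kg = 1.286883e+31 kg; R = 4.42 * 6.957e8 m = 3.074994e+09 m. v_esc = sqrt(2GM/R) = sqrt(2 * 6.674e-11 * 1.286883e+31 / 3.074994e+09) = 747404.1321

747404.1321 m/s


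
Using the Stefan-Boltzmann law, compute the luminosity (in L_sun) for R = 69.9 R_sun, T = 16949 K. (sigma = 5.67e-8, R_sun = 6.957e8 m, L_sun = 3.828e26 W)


R = 69.9 * 6.957e8 m = 4.862943e+10 m. L = 4*pi*R^2*sigma*T^4 = 4*pi*(4.862943e+10)^2 * 5.67e-8 * 16949^4 = 1.390489136e+32 W. L/L_sun = 1.390489136e+32 / 3.828e26 = 363241.6759

363241.6759 L_sun


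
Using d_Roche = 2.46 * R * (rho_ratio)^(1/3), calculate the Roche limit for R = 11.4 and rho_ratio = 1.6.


d_Roche = 2.46 * 11.4 * 1.6^(1/3) = 32.8005

32.8005


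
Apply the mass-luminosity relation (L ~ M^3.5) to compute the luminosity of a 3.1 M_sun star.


L/L_sun = (M/M_sun)^3.5 = 3.1^3.5 = 52.4525

52.4525 L_sun


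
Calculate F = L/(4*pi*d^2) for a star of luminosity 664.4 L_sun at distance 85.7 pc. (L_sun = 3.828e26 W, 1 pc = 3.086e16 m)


F = L / (4*pi*d^2) = 2.543e+29 / (4*pi*(2.645e+18)^2) = 2.894e-09

2.894e-09 W/m^2


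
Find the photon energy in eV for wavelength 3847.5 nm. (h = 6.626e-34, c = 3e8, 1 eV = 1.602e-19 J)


E = hc/lambda = 6.626e-34 * 3e8 / 3.848e-06 = 5.166e-20 J = 0.3225 eV

0.3225 eV


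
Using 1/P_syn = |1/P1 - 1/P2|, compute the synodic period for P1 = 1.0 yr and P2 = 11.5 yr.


1/P_syn = |1/P1 - 1/P2| = |1/1.0 - 1/11.5| => P_syn = 1.0952

1.0952 years


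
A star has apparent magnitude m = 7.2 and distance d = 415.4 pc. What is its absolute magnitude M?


M = m - 5*log10(d) + 5 = 7.2 - 5*log10(415.4) + 5 = -0.8923

-0.8923


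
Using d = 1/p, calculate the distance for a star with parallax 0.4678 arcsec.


d = 1/p = 1/0.4678 = 2.1377

2.1377 pc


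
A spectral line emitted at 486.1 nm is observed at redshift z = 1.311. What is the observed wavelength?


lam_obs = lam_emit * (1 + z) = 486.1 * (1 + 1.311) = 1123.3771

1123.3771 nm


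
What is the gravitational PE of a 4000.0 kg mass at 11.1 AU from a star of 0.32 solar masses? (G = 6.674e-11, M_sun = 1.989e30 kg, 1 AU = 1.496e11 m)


M = 0.32 * 1.989e30 kg = 6.3648e+29 kg; r = 11.1 AU * 1.496e11 m/AU = 1.66056e+12 m. U = -GM*m/r = -(6.674e-11 * 6.3648e+29 * 4000.0) / 1.66056e+12 = -1.023e+11

-1.023e+11 J


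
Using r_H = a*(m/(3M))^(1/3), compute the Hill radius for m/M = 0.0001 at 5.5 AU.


r_H = a * (m/3M)^(1/3) = 5.5 * (0.0001/3)^(1/3) = 0.177

0.177 AU


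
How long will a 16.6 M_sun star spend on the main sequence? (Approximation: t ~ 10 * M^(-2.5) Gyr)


t = 10 * M^(-2.5) = 10 * 16.6^(-2.5) = 0.0089

0.0089 Gyr


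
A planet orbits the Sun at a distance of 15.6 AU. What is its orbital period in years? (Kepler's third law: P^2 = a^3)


P = a^(3/2) = 15.6^1.5 = 61.6151

61.6151 years


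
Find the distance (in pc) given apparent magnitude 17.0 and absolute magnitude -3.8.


d = 10^((m - M + 5)/5) = 10^((17.0 - -3.8 + 5)/5) = 144543.9771

144543.9771 pc


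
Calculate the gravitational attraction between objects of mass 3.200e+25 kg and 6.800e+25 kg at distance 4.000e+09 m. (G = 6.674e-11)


F = G*m1*m2/r^2 = 6.674e-11 * 3.200e+25 * 6.800e+25 / (4.000e+09)^2 = 6.674e-11 * 2.176e+51 / 1.600e+19 = 9.077e+21

9.077e+21 N


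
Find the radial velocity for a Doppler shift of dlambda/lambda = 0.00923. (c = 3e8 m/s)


v = (dlambda/lambda) * c = 0.00923 * 3e8 = 2.769e+06

2.769e+06 m/s


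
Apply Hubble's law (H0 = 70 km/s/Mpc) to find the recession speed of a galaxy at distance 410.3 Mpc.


v = H0 * d = 70 * 410.3 = 28721.0

28721.0 km/s


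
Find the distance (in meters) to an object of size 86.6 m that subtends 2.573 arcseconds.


D = size / theta_rad, theta_rad = 2.573 * pi/(180*3600) = 1.247e-05, D = 6.942e+06

6.942e+06 m


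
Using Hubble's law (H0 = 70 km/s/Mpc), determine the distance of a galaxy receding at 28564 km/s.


d = v / H0 = 28564 / 70 = 408.0571

408.0571 Mpc


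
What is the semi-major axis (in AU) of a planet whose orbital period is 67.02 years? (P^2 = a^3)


a = P^(2/3) = 67.02^(2/3) = 16.4995

16.4995 AU


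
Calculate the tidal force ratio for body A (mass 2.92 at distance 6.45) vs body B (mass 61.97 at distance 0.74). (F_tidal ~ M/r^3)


Ratio = (M1/r1^3) / (M2/r2^3) = (2.92/6.45^3) / (61.97/0.74^3) = 7.116e-05

7.116e-05


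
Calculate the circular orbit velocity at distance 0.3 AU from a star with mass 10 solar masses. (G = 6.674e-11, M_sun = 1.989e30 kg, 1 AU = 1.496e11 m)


v = sqrt(GM/r) = sqrt(6.674e-11 * 1.989e+31 / 4.488e+10) = 171982.4251

171982.4251 m/s


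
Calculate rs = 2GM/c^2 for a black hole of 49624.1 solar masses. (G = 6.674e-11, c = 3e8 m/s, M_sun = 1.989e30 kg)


M = 49624.1 * 1.989e30 kg = 9.87023349e+34 kg. rs = 2GM/c^2 = 2 * 6.674e-11 * 9.87023349e+34 / (3e8)^2 = 1.464e+08

1.464e+08 m


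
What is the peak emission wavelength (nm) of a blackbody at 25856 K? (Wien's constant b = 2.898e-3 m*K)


lam_max = b / T = 2.898e-3 / 25856 = 1.121e-07 m = 112.0823 nm

112.0823 nm


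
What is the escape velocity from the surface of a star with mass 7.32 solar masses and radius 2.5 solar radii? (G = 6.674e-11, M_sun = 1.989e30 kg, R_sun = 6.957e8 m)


M = 7.32 * 1.989e30 kg = 1.455948e+31 kg; R = 2.5 * 6.957e8 m = 1.73925e+09 m. v_esc = sqrt(2GM/R) = sqrt(2 * 6.674e-11 * 1.455948e+31 / 1.73925e+09) = 1.057e+06

1.057e+06 m/s


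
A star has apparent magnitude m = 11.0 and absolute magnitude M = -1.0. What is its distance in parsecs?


d = 10^((m - M + 5)/5) = 10^((11.0 - -1.0 + 5)/5) = 2511.8864

2511.8864 pc


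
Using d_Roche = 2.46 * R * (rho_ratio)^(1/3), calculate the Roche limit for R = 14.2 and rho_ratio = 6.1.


d_Roche = 2.46 * 14.2 * 6.1^(1/3) = 63.8264

63.8264


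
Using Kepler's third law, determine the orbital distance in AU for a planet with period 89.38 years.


a = P^(2/3) = 89.38^(2/3) = 19.9906

19.9906 AU


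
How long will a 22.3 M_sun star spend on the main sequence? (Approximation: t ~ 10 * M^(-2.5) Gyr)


t = 10 * M^(-2.5) = 10 * 22.3^(-2.5) = 0.0043

0.0043 Gyr


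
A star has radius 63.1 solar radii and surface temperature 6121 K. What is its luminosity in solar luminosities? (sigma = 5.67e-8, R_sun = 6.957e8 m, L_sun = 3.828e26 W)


R = 63.1 * 6.957e8 m = 4.389867e+10 m. L = 4*pi*R^2*sigma*T^4 = 4*pi*(4.389867e+10)^2 * 5.67e-8 * 6121^4 = 1.927459077e+30 W. L/L_sun = 1.927459077e+30 / 3.828e26 = 5035.1596

5035.1596 L_sun


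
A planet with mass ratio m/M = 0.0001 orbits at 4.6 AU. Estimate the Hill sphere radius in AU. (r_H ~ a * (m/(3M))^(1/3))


r_H = a * (m/3M)^(1/3) = 4.6 * (0.0001/3)^(1/3) = 0.148

0.148 AU


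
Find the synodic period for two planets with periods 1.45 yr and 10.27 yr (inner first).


1/P_syn = |1/P1 - 1/P2| = |1/1.45 - 1/10.27| => P_syn = 1.6884

1.6884 years


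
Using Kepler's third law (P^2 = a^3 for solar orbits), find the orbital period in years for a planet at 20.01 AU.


P = a^(3/2) = 20.01^1.5 = 89.5098

89.5098 years


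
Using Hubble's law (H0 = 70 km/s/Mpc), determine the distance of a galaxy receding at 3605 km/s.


d = v / H0 = 3605 / 70 = 51.5

51.5 Mpc


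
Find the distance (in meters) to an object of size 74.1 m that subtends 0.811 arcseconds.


D = size / theta_rad, theta_rad = 0.811 * pi/(180*3600) = 3.932e-06, D = 1.885e+07

1.885e+07 m


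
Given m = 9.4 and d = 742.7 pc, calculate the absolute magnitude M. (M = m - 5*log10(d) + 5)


M = m - 5*log10(d) + 5 = 9.4 - 5*log10(742.7) + 5 = 0.0459

0.0459


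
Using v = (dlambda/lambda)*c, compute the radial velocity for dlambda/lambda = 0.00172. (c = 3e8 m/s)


v = (dlambda/lambda) * c = 0.00172 * 3e8 = 516000.0

516000.0 m/s


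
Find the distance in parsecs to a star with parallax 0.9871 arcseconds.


d = 1/p = 1/0.9871 = 1.0131

1.0131 pc


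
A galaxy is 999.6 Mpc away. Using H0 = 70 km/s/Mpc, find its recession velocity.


v = H0 * d = 70 * 999.6 = 69972.0

69972.0 km/s


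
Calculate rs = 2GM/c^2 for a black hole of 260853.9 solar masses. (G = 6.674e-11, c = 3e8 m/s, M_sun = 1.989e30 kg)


M = 260853.9 * 1.989e30 kg = 5.188384071e+35 kg. rs = 2GM/c^2 = 2 * 6.674e-11 * 5.188384071e+35 / (3e8)^2 = 7.695e+08

7.695e+08 m


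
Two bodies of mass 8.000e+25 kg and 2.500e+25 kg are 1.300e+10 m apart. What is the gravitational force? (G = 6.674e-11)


F = G*m1*m2/r^2 = 6.674e-11 * 8.000e+25 * 2.500e+25 / (1.300e+10)^2 = 6.674e-11 * 2.000e+51 / 1.690e+20 = 7.898e+20

7.898e+20 N


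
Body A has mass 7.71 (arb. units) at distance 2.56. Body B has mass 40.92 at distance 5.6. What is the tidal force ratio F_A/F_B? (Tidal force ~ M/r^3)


Ratio = (M1/r1^3) / (M2/r2^3) = (7.71/2.56^3) / (40.92/5.6^3) = 1.9723

1.9723


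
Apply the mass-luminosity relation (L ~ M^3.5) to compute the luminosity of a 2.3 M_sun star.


L/L_sun = (M/M_sun)^3.5 = 2.3^3.5 = 18.4522

18.4522 L_sun


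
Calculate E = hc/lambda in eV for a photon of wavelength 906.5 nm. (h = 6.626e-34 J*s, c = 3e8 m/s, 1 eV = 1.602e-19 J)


E = hc/lambda = 6.626e-34 * 3e8 / 9.065e-07 = 2.193e-19 J = 1.3688 eV

1.3688 eV


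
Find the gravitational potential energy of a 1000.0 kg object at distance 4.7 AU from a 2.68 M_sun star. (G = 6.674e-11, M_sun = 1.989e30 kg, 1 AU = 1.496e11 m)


M = 2.68 * 1.989e30 kg = 5.33052e+30 kg; r = 4.7 AU * 1.496e11 m/AU = 7.0312e+11 m. U = -GM*m/r = -(6.674e-11 * 5.33052e+30 * 1000.0) / 7.0312e+11 = -5.060e+11

-5.060e+11 J


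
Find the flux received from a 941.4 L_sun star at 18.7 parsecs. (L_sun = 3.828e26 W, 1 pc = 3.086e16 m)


F = L / (4*pi*d^2) = 3.604e+29 / (4*pi*(5.771e+17)^2) = 8.611e-08

8.611e-08 W/m^2


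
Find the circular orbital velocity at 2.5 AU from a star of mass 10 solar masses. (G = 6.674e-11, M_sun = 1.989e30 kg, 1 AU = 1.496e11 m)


v = sqrt(GM/r) = sqrt(6.674e-11 * 1.989e+31 / 3.740e+11) = 59576.4597

59576.4597 m/s


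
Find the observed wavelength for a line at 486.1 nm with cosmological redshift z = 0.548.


lam_obs = lam_emit * (1 + z) = 486.1 * (1 + 0.548) = 752.4828

752.4828 nm


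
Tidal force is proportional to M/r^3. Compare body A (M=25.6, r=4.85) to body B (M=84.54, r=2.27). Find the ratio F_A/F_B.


Ratio = (M1/r1^3) / (M2/r2^3) = (25.6/4.85^3) / (84.54/2.27^3) = 0.031

0.031


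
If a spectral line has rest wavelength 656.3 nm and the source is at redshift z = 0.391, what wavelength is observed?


lam_obs = lam_emit * (1 + z) = 656.3 * (1 + 0.391) = 912.9133

912.9133 nm


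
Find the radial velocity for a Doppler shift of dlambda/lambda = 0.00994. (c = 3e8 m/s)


v = (dlambda/lambda) * c = 0.00994 * 3e8 = 2.982e+06

2.982e+06 m/s


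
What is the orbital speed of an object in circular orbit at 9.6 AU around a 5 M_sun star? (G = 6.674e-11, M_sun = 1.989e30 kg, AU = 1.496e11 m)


v = sqrt(GM/r) = sqrt(6.674e-11 * 9.945e+30 / 1.436e+12) = 21497.8031

21497.8031 m/s


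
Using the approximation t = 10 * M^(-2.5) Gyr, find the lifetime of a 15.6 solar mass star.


t = 10 * M^(-2.5) = 10 * 15.6^(-2.5) = 0.0104

0.0104 Gyr


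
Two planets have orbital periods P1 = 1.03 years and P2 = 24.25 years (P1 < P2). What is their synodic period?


1/P_syn = |1/P1 - 1/P2| = |1/1.03 - 1/24.25| => P_syn = 1.0757

1.0757 years


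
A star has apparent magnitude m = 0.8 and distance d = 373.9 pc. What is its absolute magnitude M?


M = m - 5*log10(d) + 5 = 0.8 - 5*log10(373.9) + 5 = -7.0638

-7.0638


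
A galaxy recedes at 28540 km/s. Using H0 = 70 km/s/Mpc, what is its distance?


d = v / H0 = 28540 / 70 = 407.7143

407.7143 Mpc


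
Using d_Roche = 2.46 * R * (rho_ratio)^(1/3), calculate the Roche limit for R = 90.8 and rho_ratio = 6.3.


d_Roche = 2.46 * 90.8 * 6.3^(1/3) = 412.5417

412.5417


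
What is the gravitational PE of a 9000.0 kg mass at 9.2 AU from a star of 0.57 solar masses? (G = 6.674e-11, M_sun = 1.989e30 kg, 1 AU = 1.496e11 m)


M = 0.57 * 1.989e30 kg = 1.13373e+30 kg; r = 9.2 AU * 1.496e11 m/AU = 1.37632e+12 m. U = -GM*m/r = -(6.674e-11 * 1.13373e+30 * 9000.0) / 1.37632e+12 = -4.948e+11

-4.948e+11 J


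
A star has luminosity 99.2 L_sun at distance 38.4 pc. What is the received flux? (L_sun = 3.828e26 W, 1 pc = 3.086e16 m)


F = L / (4*pi*d^2) = 3.797e+28 / (4*pi*(1.185e+18)^2) = 2.152e-09

2.152e-09 W/m^2


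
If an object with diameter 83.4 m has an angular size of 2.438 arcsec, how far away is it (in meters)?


D = size / theta_rad, theta_rad = 2.438 * pi/(180*3600) = 1.182e-05, D = 7.056e+06

7.056e+06 m


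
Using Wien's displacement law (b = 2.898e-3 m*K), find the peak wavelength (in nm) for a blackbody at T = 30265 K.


lam_max = b / T = 2.898e-3 / 30265 = 9.575e-08 m = 95.7542 nm

95.7542 nm


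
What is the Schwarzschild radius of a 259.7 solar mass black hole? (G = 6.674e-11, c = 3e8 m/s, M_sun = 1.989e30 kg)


M = 259.7 * 1.989e30 kg = 5.165433e+32 kg. rs = 2GM/c^2 = 2 * 6.674e-11 * 5.165433e+32 / (3e8)^2 = 766091.1076

766091.1076 m


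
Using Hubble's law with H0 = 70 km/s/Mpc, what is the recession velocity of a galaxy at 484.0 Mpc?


v = H0 * d = 70 * 484.0 = 33880.0

33880.0 km/s
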